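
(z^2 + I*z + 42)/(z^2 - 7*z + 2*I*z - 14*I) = (z^2 + I*z + 42)/(z^2 + z*(-7 + 2*I) - 14*I)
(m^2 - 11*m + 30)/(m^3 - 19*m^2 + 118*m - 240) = 1/(m - 8)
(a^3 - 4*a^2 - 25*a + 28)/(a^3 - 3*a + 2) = (a^2 - 3*a - 28)/(a^2 + a - 2)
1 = 1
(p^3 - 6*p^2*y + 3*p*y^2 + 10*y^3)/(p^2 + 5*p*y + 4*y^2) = (p^2 - 7*p*y + 10*y^2)/(p + 4*y)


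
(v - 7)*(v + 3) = v^2 - 4*v - 21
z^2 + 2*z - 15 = (z - 3)*(z + 5)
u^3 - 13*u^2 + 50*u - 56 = (u - 7)*(u - 4)*(u - 2)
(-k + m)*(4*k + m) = -4*k^2 + 3*k*m + m^2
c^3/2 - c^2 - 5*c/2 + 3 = (c/2 + 1)*(c - 3)*(c - 1)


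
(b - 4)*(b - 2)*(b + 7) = b^3 + b^2 - 34*b + 56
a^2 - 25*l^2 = (a - 5*l)*(a + 5*l)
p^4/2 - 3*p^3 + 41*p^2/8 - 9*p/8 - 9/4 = (p/2 + 1/4)*(p - 3)*(p - 2)*(p - 3/2)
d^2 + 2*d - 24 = (d - 4)*(d + 6)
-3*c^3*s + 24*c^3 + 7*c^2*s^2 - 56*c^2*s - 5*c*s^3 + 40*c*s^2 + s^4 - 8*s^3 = (-3*c + s)*(-c + s)^2*(s - 8)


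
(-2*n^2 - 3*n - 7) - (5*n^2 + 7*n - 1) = -7*n^2 - 10*n - 6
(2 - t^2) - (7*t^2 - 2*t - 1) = -8*t^2 + 2*t + 3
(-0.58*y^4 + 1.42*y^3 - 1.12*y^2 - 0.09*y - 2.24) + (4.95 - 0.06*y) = -0.58*y^4 + 1.42*y^3 - 1.12*y^2 - 0.15*y + 2.71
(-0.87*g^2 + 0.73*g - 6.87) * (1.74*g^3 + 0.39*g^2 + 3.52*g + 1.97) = -1.5138*g^5 + 0.9309*g^4 - 14.7315*g^3 - 1.8236*g^2 - 22.7443*g - 13.5339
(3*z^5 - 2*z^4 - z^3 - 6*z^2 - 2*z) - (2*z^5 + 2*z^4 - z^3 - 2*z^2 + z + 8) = z^5 - 4*z^4 - 4*z^2 - 3*z - 8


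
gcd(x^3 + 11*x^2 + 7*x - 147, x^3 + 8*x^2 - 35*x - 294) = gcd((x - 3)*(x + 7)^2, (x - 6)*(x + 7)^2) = x^2 + 14*x + 49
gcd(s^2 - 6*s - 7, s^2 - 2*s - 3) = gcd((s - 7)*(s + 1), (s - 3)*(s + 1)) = s + 1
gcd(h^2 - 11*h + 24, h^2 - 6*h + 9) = h - 3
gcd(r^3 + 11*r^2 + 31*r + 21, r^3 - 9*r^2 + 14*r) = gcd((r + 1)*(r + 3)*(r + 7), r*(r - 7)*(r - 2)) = 1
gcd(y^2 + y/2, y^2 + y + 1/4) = y + 1/2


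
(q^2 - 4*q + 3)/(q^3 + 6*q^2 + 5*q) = (q^2 - 4*q + 3)/(q*(q^2 + 6*q + 5))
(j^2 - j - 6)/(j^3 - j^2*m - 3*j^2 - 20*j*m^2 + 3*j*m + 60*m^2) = (j + 2)/(j^2 - j*m - 20*m^2)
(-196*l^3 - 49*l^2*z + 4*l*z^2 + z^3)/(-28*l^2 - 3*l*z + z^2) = 7*l + z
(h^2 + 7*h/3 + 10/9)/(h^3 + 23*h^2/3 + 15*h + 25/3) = (h + 2/3)/(h^2 + 6*h + 5)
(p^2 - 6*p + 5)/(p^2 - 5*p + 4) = (p - 5)/(p - 4)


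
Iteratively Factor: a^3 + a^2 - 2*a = (a + 2)*(a^2 - a) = (a - 1)*(a + 2)*(a)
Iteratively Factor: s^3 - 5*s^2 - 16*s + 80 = (s - 4)*(s^2 - s - 20) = (s - 4)*(s + 4)*(s - 5)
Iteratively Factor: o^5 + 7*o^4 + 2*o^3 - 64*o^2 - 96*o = (o + 2)*(o^4 + 5*o^3 - 8*o^2 - 48*o) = (o + 2)*(o + 4)*(o^3 + o^2 - 12*o) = (o - 3)*(o + 2)*(o + 4)*(o^2 + 4*o) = (o - 3)*(o + 2)*(o + 4)^2*(o)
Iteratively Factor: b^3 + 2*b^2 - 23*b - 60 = (b - 5)*(b^2 + 7*b + 12) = (b - 5)*(b + 4)*(b + 3)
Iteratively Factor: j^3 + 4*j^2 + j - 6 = (j + 2)*(j^2 + 2*j - 3) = (j - 1)*(j + 2)*(j + 3)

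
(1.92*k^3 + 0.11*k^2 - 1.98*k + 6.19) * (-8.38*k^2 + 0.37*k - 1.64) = -16.0896*k^5 - 0.2114*k^4 + 13.4843*k^3 - 52.7852*k^2 + 5.5375*k - 10.1516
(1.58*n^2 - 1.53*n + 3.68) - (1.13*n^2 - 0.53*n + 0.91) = 0.45*n^2 - 1.0*n + 2.77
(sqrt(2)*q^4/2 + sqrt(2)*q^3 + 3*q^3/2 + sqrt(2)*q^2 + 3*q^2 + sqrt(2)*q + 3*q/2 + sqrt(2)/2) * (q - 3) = sqrt(2)*q^5/2 - sqrt(2)*q^4/2 + 3*q^4/2 - 2*sqrt(2)*q^3 - 3*q^3/2 - 15*q^2/2 - 2*sqrt(2)*q^2 - 9*q/2 - 5*sqrt(2)*q/2 - 3*sqrt(2)/2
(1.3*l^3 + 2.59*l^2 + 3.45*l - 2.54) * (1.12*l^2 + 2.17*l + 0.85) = 1.456*l^5 + 5.7218*l^4 + 10.5893*l^3 + 6.8432*l^2 - 2.5793*l - 2.159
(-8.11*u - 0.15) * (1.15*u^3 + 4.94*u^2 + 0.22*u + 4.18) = -9.3265*u^4 - 40.2359*u^3 - 2.5252*u^2 - 33.9328*u - 0.627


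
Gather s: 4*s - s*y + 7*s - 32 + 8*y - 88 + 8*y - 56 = s*(11 - y) + 16*y - 176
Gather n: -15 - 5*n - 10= -5*n - 25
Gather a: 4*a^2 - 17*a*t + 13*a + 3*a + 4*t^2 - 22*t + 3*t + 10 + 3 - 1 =4*a^2 + a*(16 - 17*t) + 4*t^2 - 19*t + 12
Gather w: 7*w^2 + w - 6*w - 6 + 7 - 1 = 7*w^2 - 5*w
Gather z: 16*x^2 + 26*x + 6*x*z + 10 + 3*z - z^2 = 16*x^2 + 26*x - z^2 + z*(6*x + 3) + 10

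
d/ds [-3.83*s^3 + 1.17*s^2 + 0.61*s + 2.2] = -11.49*s^2 + 2.34*s + 0.61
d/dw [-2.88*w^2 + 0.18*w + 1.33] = 0.18 - 5.76*w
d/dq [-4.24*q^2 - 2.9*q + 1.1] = -8.48*q - 2.9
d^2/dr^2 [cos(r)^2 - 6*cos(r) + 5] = 6*cos(r) - 2*cos(2*r)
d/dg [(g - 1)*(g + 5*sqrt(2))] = 2*g - 1 + 5*sqrt(2)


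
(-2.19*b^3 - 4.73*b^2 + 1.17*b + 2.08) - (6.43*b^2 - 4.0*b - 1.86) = -2.19*b^3 - 11.16*b^2 + 5.17*b + 3.94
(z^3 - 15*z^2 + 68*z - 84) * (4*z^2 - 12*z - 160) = 4*z^5 - 72*z^4 + 292*z^3 + 1248*z^2 - 9872*z + 13440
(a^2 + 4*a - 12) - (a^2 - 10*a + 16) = 14*a - 28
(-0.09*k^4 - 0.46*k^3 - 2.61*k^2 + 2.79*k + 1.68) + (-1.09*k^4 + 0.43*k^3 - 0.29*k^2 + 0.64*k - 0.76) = -1.18*k^4 - 0.03*k^3 - 2.9*k^2 + 3.43*k + 0.92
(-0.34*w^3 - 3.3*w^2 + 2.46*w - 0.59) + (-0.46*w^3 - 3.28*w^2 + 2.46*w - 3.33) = -0.8*w^3 - 6.58*w^2 + 4.92*w - 3.92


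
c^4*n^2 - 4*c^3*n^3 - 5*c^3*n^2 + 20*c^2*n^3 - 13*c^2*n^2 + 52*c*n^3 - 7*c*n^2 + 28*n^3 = (c - 7)*(c - 4*n)*(c*n + n)^2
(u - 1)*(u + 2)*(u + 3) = u^3 + 4*u^2 + u - 6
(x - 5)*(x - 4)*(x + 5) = x^3 - 4*x^2 - 25*x + 100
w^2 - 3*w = w*(w - 3)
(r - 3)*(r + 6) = r^2 + 3*r - 18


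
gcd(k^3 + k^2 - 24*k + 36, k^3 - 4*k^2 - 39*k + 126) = k^2 + 3*k - 18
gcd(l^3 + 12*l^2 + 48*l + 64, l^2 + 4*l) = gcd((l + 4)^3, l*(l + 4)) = l + 4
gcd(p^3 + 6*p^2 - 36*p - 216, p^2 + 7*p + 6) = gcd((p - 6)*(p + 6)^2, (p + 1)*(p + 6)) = p + 6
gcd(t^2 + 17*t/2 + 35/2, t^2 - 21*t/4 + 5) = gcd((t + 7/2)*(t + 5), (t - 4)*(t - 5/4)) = 1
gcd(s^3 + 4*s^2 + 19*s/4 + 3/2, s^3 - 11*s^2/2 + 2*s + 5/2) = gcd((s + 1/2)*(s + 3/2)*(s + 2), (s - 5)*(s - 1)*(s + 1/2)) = s + 1/2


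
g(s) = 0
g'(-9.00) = 0.00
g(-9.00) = 0.00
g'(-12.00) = 0.00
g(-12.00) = 0.00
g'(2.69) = 0.00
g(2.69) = 0.00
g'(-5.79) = 0.00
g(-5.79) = 0.00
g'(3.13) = 0.00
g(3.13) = 0.00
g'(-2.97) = 0.00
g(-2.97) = 0.00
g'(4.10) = 0.00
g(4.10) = 0.00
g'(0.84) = 0.00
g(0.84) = 0.00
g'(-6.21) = 0.00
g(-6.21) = 0.00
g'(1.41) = 0.00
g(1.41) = 0.00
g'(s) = 0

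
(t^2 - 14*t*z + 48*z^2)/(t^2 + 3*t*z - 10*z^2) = (t^2 - 14*t*z + 48*z^2)/(t^2 + 3*t*z - 10*z^2)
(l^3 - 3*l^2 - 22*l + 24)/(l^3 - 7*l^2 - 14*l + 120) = (l - 1)/(l - 5)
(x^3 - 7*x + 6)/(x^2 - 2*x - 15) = (x^2 - 3*x + 2)/(x - 5)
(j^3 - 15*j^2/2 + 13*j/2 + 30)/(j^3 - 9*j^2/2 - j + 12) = (j - 5)/(j - 2)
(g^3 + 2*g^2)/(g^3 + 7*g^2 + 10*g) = g/(g + 5)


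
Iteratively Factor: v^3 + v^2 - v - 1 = (v + 1)*(v^2 - 1) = (v - 1)*(v + 1)*(v + 1)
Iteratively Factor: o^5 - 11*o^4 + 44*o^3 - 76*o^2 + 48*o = (o - 2)*(o^4 - 9*o^3 + 26*o^2 - 24*o) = (o - 2)^2*(o^3 - 7*o^2 + 12*o) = o*(o - 2)^2*(o^2 - 7*o + 12) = o*(o - 3)*(o - 2)^2*(o - 4)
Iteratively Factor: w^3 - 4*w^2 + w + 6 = (w - 3)*(w^2 - w - 2) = (w - 3)*(w - 2)*(w + 1)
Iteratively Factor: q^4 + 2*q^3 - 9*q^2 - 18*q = (q - 3)*(q^3 + 5*q^2 + 6*q) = q*(q - 3)*(q^2 + 5*q + 6) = q*(q - 3)*(q + 2)*(q + 3)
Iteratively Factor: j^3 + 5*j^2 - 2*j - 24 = (j + 4)*(j^2 + j - 6) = (j - 2)*(j + 4)*(j + 3)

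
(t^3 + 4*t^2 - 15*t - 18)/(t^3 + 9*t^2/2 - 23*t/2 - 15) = 2*(t - 3)/(2*t - 5)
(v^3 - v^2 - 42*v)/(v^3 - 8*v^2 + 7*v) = (v + 6)/(v - 1)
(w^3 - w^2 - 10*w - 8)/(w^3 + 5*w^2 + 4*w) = (w^2 - 2*w - 8)/(w*(w + 4))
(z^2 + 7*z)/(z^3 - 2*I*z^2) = (z + 7)/(z*(z - 2*I))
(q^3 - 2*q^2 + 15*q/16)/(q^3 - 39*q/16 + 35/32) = 2*q*(4*q - 3)/(8*q^2 + 10*q - 7)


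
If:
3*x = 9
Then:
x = 3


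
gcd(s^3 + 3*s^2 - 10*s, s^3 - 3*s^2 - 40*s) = s^2 + 5*s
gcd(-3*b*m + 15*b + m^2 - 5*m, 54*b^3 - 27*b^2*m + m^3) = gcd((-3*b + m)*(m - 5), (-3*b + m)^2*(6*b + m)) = 3*b - m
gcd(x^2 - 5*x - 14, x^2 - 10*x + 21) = x - 7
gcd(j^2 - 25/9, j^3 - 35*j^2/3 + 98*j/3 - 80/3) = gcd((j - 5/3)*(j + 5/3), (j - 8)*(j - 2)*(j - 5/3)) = j - 5/3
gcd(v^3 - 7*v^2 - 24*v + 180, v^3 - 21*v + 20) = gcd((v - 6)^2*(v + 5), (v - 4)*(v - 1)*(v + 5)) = v + 5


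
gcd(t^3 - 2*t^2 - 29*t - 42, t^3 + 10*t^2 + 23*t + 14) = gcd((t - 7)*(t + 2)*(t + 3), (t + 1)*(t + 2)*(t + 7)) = t + 2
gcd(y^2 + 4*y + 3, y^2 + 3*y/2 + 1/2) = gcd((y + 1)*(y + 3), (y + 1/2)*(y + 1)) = y + 1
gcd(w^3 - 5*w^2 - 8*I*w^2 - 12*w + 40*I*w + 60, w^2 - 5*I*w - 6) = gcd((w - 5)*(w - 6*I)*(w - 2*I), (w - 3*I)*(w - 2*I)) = w - 2*I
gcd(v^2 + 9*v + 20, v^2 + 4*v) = v + 4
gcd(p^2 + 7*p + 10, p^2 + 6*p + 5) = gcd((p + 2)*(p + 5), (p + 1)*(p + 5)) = p + 5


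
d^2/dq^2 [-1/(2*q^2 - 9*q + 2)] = 2*(4*q^2 - 18*q - (4*q - 9)^2 + 4)/(2*q^2 - 9*q + 2)^3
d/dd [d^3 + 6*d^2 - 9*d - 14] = 3*d^2 + 12*d - 9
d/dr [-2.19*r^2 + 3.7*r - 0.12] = 3.7 - 4.38*r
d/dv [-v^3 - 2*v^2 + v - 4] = -3*v^2 - 4*v + 1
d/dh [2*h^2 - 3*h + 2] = 4*h - 3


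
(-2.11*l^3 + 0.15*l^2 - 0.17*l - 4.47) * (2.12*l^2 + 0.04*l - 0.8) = -4.4732*l^5 + 0.2336*l^4 + 1.3336*l^3 - 9.6032*l^2 - 0.0428*l + 3.576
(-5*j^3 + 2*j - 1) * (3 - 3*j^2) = 15*j^5 - 21*j^3 + 3*j^2 + 6*j - 3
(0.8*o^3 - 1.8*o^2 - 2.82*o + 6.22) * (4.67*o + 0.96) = 3.736*o^4 - 7.638*o^3 - 14.8974*o^2 + 26.3402*o + 5.9712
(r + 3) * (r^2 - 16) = r^3 + 3*r^2 - 16*r - 48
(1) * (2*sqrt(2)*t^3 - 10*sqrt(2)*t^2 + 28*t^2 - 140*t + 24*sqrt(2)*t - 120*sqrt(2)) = 2*sqrt(2)*t^3 - 10*sqrt(2)*t^2 + 28*t^2 - 140*t + 24*sqrt(2)*t - 120*sqrt(2)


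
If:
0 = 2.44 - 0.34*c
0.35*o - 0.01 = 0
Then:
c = 7.18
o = 0.03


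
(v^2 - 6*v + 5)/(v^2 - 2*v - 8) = (-v^2 + 6*v - 5)/(-v^2 + 2*v + 8)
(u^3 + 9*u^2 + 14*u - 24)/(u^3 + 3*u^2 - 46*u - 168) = (u - 1)/(u - 7)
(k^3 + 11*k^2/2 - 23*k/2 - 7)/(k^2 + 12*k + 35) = (k^2 - 3*k/2 - 1)/(k + 5)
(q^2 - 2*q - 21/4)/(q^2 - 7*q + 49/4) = (2*q + 3)/(2*q - 7)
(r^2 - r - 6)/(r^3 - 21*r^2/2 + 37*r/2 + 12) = 2*(r + 2)/(2*r^2 - 15*r - 8)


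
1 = 1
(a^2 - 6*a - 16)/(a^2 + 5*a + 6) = (a - 8)/(a + 3)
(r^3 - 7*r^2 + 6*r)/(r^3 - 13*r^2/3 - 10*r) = 3*(r - 1)/(3*r + 5)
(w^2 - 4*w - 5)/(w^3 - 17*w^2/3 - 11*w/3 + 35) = 3*(w + 1)/(3*w^2 - 2*w - 21)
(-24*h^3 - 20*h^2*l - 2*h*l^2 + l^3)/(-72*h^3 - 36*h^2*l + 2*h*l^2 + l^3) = (2*h + l)/(6*h + l)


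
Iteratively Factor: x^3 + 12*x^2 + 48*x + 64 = (x + 4)*(x^2 + 8*x + 16) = (x + 4)^2*(x + 4)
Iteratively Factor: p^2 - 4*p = (p)*(p - 4)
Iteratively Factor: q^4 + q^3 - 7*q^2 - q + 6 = (q - 1)*(q^3 + 2*q^2 - 5*q - 6) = (q - 1)*(q + 3)*(q^2 - q - 2) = (q - 2)*(q - 1)*(q + 3)*(q + 1)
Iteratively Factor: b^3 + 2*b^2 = (b)*(b^2 + 2*b) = b^2*(b + 2)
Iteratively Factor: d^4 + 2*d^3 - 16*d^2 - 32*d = (d + 4)*(d^3 - 2*d^2 - 8*d) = (d - 4)*(d + 4)*(d^2 + 2*d) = d*(d - 4)*(d + 4)*(d + 2)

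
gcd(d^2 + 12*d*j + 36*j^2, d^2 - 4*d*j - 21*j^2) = 1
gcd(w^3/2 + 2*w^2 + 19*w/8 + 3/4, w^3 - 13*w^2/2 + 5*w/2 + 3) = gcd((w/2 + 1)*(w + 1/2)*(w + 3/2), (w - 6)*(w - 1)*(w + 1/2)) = w + 1/2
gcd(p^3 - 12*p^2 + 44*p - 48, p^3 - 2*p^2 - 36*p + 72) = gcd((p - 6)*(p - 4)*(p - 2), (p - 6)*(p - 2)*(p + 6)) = p^2 - 8*p + 12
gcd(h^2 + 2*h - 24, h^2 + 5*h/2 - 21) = h + 6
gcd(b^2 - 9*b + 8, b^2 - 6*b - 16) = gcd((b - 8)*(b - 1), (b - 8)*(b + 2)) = b - 8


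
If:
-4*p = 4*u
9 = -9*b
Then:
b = -1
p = -u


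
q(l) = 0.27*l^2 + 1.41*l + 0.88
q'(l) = 0.54*l + 1.41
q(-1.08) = -0.33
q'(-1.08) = 0.83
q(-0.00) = 0.88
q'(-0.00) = 1.41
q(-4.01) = -0.43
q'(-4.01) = -0.76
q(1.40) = 3.38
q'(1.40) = 2.17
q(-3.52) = -0.74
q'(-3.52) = -0.49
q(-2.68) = -0.96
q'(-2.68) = -0.04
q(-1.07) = -0.32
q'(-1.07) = 0.83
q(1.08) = 2.72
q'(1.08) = 1.99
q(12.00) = 56.68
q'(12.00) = 7.89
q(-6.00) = 2.14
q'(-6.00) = -1.83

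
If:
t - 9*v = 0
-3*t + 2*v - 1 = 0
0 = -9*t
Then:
No Solution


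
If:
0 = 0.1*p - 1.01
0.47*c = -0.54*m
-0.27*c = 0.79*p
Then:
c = -29.55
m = 25.72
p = 10.10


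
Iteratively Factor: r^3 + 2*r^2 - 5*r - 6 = (r + 1)*(r^2 + r - 6) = (r + 1)*(r + 3)*(r - 2)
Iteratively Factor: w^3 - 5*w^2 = (w - 5)*(w^2) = w*(w - 5)*(w)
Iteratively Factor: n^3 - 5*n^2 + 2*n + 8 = (n - 4)*(n^2 - n - 2) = (n - 4)*(n + 1)*(n - 2)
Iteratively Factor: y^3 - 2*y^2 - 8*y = (y)*(y^2 - 2*y - 8) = y*(y + 2)*(y - 4)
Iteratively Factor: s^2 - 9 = (s + 3)*(s - 3)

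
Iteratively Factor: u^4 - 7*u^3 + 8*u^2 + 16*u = (u - 4)*(u^3 - 3*u^2 - 4*u) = (u - 4)^2*(u^2 + u) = (u - 4)^2*(u + 1)*(u)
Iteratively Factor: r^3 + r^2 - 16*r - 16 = (r + 4)*(r^2 - 3*r - 4) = (r - 4)*(r + 4)*(r + 1)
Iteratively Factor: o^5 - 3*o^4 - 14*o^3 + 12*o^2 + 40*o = (o - 5)*(o^4 + 2*o^3 - 4*o^2 - 8*o) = o*(o - 5)*(o^3 + 2*o^2 - 4*o - 8) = o*(o - 5)*(o - 2)*(o^2 + 4*o + 4) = o*(o - 5)*(o - 2)*(o + 2)*(o + 2)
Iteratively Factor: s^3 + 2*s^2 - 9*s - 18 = (s + 3)*(s^2 - s - 6) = (s + 2)*(s + 3)*(s - 3)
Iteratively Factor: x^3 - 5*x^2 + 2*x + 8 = (x + 1)*(x^2 - 6*x + 8) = (x - 2)*(x + 1)*(x - 4)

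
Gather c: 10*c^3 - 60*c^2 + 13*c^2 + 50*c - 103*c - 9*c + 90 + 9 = 10*c^3 - 47*c^2 - 62*c + 99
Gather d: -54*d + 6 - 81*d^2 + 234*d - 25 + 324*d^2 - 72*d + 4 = 243*d^2 + 108*d - 15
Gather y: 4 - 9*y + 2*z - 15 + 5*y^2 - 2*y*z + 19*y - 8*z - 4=5*y^2 + y*(10 - 2*z) - 6*z - 15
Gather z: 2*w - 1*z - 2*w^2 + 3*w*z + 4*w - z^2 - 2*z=-2*w^2 + 6*w - z^2 + z*(3*w - 3)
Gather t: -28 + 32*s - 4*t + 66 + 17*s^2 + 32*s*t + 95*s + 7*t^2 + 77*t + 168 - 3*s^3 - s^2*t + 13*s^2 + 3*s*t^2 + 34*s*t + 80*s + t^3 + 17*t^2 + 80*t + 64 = -3*s^3 + 30*s^2 + 207*s + t^3 + t^2*(3*s + 24) + t*(-s^2 + 66*s + 153) + 270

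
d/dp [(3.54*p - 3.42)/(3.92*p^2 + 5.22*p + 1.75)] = (-13.8768*p^2 + 26.8128*p + 24.0474)/(15.3664*p^4 + 40.9248*p^3 + 40.9684*p^2 + 18.27*p + 3.0625)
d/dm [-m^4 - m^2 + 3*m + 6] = -4*m^3 - 2*m + 3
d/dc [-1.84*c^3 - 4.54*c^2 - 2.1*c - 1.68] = -5.52*c^2 - 9.08*c - 2.1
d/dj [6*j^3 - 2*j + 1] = 18*j^2 - 2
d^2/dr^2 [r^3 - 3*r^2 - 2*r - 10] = 6*r - 6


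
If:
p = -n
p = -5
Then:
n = 5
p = -5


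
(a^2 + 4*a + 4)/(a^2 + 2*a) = (a + 2)/a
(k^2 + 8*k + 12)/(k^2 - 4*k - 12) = (k + 6)/(k - 6)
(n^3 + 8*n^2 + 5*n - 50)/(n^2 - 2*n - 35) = (n^2 + 3*n - 10)/(n - 7)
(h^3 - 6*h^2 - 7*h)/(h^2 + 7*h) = (h^2 - 6*h - 7)/(h + 7)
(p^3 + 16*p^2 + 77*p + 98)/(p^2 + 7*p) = p + 9 + 14/p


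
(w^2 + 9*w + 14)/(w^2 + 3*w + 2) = (w + 7)/(w + 1)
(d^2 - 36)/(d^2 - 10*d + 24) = (d + 6)/(d - 4)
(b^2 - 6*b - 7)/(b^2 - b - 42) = (b + 1)/(b + 6)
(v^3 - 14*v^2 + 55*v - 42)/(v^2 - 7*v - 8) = (-v^3 + 14*v^2 - 55*v + 42)/(-v^2 + 7*v + 8)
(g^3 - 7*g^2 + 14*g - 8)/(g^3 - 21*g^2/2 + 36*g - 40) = 2*(g^2 - 3*g + 2)/(2*g^2 - 13*g + 20)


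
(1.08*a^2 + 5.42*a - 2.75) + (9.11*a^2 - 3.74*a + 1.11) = 10.19*a^2 + 1.68*a - 1.64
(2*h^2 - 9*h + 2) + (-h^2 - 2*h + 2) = h^2 - 11*h + 4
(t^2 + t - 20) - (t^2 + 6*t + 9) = -5*t - 29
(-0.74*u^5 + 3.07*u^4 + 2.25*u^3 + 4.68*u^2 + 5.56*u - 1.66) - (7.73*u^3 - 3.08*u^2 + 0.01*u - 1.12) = -0.74*u^5 + 3.07*u^4 - 5.48*u^3 + 7.76*u^2 + 5.55*u - 0.54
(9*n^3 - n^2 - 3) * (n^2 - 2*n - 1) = 9*n^5 - 19*n^4 - 7*n^3 - 2*n^2 + 6*n + 3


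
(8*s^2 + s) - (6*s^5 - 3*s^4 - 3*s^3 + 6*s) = -6*s^5 + 3*s^4 + 3*s^3 + 8*s^2 - 5*s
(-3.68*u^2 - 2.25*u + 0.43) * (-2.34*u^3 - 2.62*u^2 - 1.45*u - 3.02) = 8.6112*u^5 + 14.9066*u^4 + 10.2248*u^3 + 13.2495*u^2 + 6.1715*u - 1.2986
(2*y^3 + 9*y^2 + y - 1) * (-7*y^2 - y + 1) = -14*y^5 - 65*y^4 - 14*y^3 + 15*y^2 + 2*y - 1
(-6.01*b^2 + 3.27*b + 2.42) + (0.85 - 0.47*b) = -6.01*b^2 + 2.8*b + 3.27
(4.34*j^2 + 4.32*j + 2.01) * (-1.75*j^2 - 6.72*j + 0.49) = -7.595*j^4 - 36.7248*j^3 - 30.4213*j^2 - 11.3904*j + 0.9849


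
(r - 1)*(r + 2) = r^2 + r - 2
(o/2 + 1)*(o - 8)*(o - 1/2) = o^3/2 - 13*o^2/4 - 13*o/2 + 4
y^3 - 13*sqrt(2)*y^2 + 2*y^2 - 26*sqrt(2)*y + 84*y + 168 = (y + 2)*(y - 7*sqrt(2))*(y - 6*sqrt(2))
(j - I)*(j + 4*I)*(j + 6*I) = j^3 + 9*I*j^2 - 14*j + 24*I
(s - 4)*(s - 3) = s^2 - 7*s + 12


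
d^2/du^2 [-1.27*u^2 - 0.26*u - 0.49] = -2.54000000000000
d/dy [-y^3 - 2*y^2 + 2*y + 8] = -3*y^2 - 4*y + 2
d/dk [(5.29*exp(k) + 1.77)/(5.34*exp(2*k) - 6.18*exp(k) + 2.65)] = (-28.2486*exp(2*k) - 18.9036*exp(k) + 24.9571)*exp(k)/(28.5156*exp(4*k) - 66.0024*exp(3*k) + 66.4944*exp(2*k) - 32.754*exp(k) + 7.0225)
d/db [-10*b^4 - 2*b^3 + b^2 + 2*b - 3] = -40*b^3 - 6*b^2 + 2*b + 2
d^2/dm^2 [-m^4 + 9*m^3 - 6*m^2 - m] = -12*m^2 + 54*m - 12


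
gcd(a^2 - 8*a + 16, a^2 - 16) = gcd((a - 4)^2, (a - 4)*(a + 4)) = a - 4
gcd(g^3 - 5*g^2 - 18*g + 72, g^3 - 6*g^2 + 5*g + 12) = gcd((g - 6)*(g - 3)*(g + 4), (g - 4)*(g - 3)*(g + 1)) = g - 3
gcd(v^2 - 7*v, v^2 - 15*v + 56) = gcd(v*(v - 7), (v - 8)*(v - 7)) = v - 7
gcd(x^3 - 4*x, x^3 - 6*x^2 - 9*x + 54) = 1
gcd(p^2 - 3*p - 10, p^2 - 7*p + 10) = p - 5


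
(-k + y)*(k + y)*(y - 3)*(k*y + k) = -k^3*y^2 + 2*k^3*y + 3*k^3 + k*y^4 - 2*k*y^3 - 3*k*y^2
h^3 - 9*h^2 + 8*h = h*(h - 8)*(h - 1)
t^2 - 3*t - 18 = (t - 6)*(t + 3)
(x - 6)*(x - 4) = x^2 - 10*x + 24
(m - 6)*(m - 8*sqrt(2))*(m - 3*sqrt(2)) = m^3 - 11*sqrt(2)*m^2 - 6*m^2 + 48*m + 66*sqrt(2)*m - 288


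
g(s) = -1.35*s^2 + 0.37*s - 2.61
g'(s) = 0.37 - 2.7*s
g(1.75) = -6.10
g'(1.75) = -4.36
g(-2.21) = -10.02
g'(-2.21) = 6.34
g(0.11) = -2.59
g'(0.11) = 0.07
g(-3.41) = -19.57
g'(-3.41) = 9.58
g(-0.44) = -3.03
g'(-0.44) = 1.56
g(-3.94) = -25.02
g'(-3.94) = 11.01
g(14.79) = -292.44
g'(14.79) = -39.56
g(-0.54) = -3.20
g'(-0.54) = 1.83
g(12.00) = -192.57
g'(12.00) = -32.03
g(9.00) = -108.63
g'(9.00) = -23.93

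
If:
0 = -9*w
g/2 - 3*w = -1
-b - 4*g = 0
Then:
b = 8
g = -2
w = 0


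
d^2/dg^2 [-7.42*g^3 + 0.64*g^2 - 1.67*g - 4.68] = 1.28 - 44.52*g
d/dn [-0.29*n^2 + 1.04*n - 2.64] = 1.04 - 0.58*n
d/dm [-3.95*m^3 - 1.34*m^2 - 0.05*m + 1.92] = -11.85*m^2 - 2.68*m - 0.05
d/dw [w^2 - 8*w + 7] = 2*w - 8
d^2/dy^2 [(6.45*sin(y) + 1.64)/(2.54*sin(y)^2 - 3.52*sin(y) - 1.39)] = (-41.61282*sin(y)^5 - 99.990656*sin(y)^4 - 9.41984399999998*sin(y)^3 + 51.561312*sin(y)^2 + 44.218895*sin(y) - 10.89624)/(16.387064*sin(y)^6 - 68.128896*sin(y)^5 + 67.511676*sin(y)^4 + 30.952064*sin(y)^3 - 36.945366*sin(y)^2 - 20.402976*sin(y) - 2.685619)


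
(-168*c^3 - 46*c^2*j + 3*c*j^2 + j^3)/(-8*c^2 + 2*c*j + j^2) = (42*c^2 + c*j - j^2)/(2*c - j)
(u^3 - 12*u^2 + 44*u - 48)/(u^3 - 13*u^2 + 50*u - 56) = (u - 6)/(u - 7)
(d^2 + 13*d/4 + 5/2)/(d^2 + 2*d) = (d + 5/4)/d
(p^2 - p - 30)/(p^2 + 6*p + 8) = (p^2 - p - 30)/(p^2 + 6*p + 8)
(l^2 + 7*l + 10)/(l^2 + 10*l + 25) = (l + 2)/(l + 5)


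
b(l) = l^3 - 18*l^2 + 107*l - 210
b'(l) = 3*l^2 - 36*l + 107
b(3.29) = -17.19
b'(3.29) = 21.03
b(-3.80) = -931.39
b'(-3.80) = 287.12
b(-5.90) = -1673.26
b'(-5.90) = 423.83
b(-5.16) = -1378.77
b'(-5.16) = 372.64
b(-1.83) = -472.22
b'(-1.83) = 182.93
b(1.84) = -67.83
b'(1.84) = 50.92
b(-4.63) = -1190.53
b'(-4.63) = 337.99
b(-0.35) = -249.70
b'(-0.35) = 119.97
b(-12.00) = -5814.00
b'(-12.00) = 971.00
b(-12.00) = -5814.00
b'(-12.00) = 971.00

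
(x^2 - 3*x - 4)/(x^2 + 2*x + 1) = (x - 4)/(x + 1)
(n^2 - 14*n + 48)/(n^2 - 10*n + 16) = (n - 6)/(n - 2)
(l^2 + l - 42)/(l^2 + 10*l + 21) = (l - 6)/(l + 3)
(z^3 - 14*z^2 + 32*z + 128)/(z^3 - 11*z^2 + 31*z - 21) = (z^3 - 14*z^2 + 32*z + 128)/(z^3 - 11*z^2 + 31*z - 21)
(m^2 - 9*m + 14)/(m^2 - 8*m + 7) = (m - 2)/(m - 1)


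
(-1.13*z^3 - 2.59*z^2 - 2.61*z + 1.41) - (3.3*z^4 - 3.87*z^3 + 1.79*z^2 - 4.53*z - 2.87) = -3.3*z^4 + 2.74*z^3 - 4.38*z^2 + 1.92*z + 4.28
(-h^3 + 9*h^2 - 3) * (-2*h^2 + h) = 2*h^5 - 19*h^4 + 9*h^3 + 6*h^2 - 3*h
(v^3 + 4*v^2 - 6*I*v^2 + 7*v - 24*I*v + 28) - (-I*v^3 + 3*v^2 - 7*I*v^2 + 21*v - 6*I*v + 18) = v^3 + I*v^3 + v^2 + I*v^2 - 14*v - 18*I*v + 10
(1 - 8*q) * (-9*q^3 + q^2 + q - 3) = 72*q^4 - 17*q^3 - 7*q^2 + 25*q - 3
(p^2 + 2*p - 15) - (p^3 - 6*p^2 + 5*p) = -p^3 + 7*p^2 - 3*p - 15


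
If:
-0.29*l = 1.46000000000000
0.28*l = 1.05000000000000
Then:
No Solution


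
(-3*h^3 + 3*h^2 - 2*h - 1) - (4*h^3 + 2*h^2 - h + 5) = -7*h^3 + h^2 - h - 6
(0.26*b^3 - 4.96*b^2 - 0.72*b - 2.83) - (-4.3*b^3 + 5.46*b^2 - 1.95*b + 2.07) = 4.56*b^3 - 10.42*b^2 + 1.23*b - 4.9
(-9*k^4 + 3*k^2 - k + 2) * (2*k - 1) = -18*k^5 + 9*k^4 + 6*k^3 - 5*k^2 + 5*k - 2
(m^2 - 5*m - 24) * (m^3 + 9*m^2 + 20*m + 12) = m^5 + 4*m^4 - 49*m^3 - 304*m^2 - 540*m - 288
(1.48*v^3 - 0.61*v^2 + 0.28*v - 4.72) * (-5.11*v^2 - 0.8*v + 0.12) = -7.5628*v^5 + 1.9331*v^4 - 0.7652*v^3 + 23.822*v^2 + 3.8096*v - 0.5664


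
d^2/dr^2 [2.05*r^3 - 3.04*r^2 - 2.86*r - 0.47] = 12.3*r - 6.08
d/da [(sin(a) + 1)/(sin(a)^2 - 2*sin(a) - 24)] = (-2*sin(a) + cos(a)^2 - 23)*cos(a)/((sin(a) - 6)^2*(sin(a) + 4)^2)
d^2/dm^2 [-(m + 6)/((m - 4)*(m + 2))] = 2*(-m^3 - 18*m^2 + 12*m - 56)/(m^6 - 6*m^5 - 12*m^4 + 88*m^3 + 96*m^2 - 384*m - 512)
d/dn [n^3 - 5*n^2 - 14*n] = 3*n^2 - 10*n - 14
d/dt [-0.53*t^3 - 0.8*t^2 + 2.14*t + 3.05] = -1.59*t^2 - 1.6*t + 2.14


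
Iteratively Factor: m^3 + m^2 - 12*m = (m - 3)*(m^2 + 4*m) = m*(m - 3)*(m + 4)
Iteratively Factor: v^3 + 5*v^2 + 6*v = (v)*(v^2 + 5*v + 6) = v*(v + 3)*(v + 2)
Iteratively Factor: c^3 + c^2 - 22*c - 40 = (c + 2)*(c^2 - c - 20) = (c - 5)*(c + 2)*(c + 4)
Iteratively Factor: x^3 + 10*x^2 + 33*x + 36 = (x + 3)*(x^2 + 7*x + 12) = (x + 3)^2*(x + 4)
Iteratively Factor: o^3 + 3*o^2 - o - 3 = (o + 3)*(o^2 - 1) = (o + 1)*(o + 3)*(o - 1)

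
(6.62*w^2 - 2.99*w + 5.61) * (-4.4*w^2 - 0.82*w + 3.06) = -29.128*w^4 + 7.7276*w^3 - 1.975*w^2 - 13.7496*w + 17.1666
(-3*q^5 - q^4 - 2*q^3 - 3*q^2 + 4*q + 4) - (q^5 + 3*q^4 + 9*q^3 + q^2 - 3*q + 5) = -4*q^5 - 4*q^4 - 11*q^3 - 4*q^2 + 7*q - 1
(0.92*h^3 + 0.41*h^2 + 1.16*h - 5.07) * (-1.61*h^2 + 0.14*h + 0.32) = -1.4812*h^5 - 0.5313*h^4 - 1.5158*h^3 + 8.4563*h^2 - 0.3386*h - 1.6224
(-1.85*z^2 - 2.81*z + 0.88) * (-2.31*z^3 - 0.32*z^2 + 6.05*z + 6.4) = 4.2735*z^5 + 7.0831*z^4 - 12.3261*z^3 - 29.1221*z^2 - 12.66*z + 5.632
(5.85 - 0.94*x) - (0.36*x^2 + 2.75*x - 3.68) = -0.36*x^2 - 3.69*x + 9.53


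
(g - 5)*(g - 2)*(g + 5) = g^3 - 2*g^2 - 25*g + 50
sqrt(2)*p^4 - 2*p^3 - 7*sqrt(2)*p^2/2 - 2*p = p*(p - 2*sqrt(2))*(p + sqrt(2)/2)*(sqrt(2)*p + 1)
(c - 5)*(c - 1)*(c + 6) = c^3 - 31*c + 30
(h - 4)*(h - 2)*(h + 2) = h^3 - 4*h^2 - 4*h + 16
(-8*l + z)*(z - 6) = -8*l*z + 48*l + z^2 - 6*z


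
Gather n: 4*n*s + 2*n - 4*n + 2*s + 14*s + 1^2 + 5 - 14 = n*(4*s - 2) + 16*s - 8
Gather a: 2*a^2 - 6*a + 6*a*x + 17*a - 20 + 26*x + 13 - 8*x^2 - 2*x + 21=2*a^2 + a*(6*x + 11) - 8*x^2 + 24*x + 14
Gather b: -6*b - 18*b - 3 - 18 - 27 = -24*b - 48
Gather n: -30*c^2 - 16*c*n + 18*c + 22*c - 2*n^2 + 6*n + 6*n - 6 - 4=-30*c^2 + 40*c - 2*n^2 + n*(12 - 16*c) - 10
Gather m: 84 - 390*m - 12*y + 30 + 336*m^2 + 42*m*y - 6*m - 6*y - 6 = 336*m^2 + m*(42*y - 396) - 18*y + 108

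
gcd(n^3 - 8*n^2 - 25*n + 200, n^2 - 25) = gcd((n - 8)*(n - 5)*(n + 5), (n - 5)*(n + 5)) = n^2 - 25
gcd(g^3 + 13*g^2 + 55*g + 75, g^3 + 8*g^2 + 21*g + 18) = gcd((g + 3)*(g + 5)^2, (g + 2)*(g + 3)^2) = g + 3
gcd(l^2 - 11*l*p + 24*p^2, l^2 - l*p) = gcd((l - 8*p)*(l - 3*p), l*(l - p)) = 1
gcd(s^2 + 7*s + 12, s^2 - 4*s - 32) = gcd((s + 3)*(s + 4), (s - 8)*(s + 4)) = s + 4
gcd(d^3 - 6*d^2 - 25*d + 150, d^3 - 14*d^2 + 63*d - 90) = d^2 - 11*d + 30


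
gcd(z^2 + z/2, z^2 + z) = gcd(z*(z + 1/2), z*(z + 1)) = z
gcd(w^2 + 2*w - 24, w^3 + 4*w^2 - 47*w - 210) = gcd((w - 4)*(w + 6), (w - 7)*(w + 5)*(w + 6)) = w + 6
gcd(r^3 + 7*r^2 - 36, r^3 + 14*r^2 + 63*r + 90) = r^2 + 9*r + 18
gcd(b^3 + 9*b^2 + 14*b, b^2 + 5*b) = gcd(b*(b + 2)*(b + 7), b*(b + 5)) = b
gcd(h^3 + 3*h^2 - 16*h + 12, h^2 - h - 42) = h + 6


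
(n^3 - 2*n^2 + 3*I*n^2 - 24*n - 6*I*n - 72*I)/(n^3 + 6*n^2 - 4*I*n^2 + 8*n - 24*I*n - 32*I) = (n^2 + n*(-6 + 3*I) - 18*I)/(n^2 + n*(2 - 4*I) - 8*I)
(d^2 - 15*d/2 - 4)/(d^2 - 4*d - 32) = (d + 1/2)/(d + 4)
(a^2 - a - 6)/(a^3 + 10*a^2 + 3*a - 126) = (a + 2)/(a^2 + 13*a + 42)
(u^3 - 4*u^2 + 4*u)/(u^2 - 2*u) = u - 2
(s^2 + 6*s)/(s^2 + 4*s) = (s + 6)/(s + 4)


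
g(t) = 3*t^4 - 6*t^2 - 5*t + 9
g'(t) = 12*t^3 - 12*t - 5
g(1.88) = 15.87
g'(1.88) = 52.18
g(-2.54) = 107.86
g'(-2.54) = -171.16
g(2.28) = 47.48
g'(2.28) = 109.87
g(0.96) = 1.22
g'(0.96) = -5.90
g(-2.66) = 130.04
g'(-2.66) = -198.93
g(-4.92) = 1646.21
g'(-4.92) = -1375.11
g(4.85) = 1503.54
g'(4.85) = 1305.81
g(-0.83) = 10.44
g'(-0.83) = -1.90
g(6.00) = 3651.00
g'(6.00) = 2515.00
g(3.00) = 183.00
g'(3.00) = 283.00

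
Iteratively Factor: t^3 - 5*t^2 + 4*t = (t - 1)*(t^2 - 4*t) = t*(t - 1)*(t - 4)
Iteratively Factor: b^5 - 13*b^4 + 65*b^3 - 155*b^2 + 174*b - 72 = (b - 3)*(b^4 - 10*b^3 + 35*b^2 - 50*b + 24) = (b - 3)*(b - 2)*(b^3 - 8*b^2 + 19*b - 12) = (b - 4)*(b - 3)*(b - 2)*(b^2 - 4*b + 3) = (b - 4)*(b - 3)^2*(b - 2)*(b - 1)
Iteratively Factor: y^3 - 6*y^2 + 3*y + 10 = (y + 1)*(y^2 - 7*y + 10) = (y - 2)*(y + 1)*(y - 5)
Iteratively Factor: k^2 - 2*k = (k - 2)*(k)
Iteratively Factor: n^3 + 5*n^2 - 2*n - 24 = (n + 3)*(n^2 + 2*n - 8) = (n + 3)*(n + 4)*(n - 2)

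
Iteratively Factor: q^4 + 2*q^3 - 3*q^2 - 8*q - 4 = (q - 2)*(q^3 + 4*q^2 + 5*q + 2) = (q - 2)*(q + 1)*(q^2 + 3*q + 2) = (q - 2)*(q + 1)*(q + 2)*(q + 1)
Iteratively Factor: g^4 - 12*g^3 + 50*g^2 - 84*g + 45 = (g - 3)*(g^3 - 9*g^2 + 23*g - 15) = (g - 3)^2*(g^2 - 6*g + 5) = (g - 3)^2*(g - 1)*(g - 5)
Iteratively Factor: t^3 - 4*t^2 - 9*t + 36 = (t - 3)*(t^2 - t - 12) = (t - 3)*(t + 3)*(t - 4)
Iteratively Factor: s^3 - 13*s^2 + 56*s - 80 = (s - 4)*(s^2 - 9*s + 20) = (s - 5)*(s - 4)*(s - 4)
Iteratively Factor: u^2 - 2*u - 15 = (u - 5)*(u + 3)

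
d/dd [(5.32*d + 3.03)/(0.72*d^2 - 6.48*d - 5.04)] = (3.8304*d^2 - 34.4736*d - (1.44*d - 6.48)*(5.32*d + 3.03) - 26.8128)/(-0.72*d^2 + 6.48*d + 5.04)^2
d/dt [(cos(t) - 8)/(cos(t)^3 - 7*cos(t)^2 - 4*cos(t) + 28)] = (227*cos(t) - 31*cos(2*t) + cos(3*t) - 23)*sin(t)/(2*(cos(t)^3 - 7*cos(t)^2 - 4*cos(t) + 28)^2)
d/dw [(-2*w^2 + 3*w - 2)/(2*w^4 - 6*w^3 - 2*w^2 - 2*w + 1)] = (8*w^5 - 30*w^4 + 52*w^3 - 26*w^2 - 12*w - 1)/(4*w^8 - 24*w^7 + 28*w^6 + 16*w^5 + 32*w^4 - 4*w^3 - 4*w + 1)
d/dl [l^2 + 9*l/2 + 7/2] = 2*l + 9/2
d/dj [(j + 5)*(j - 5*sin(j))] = j - (j + 5)*(5*cos(j) - 1) - 5*sin(j)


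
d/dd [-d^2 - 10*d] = -2*d - 10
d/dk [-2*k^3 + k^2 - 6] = 2*k*(1 - 3*k)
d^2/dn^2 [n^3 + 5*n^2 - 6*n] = 6*n + 10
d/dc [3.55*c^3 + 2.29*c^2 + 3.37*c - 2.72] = 10.65*c^2 + 4.58*c + 3.37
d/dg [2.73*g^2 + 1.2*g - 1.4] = 5.46*g + 1.2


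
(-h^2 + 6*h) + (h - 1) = -h^2 + 7*h - 1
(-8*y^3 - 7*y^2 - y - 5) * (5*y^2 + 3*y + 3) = -40*y^5 - 59*y^4 - 50*y^3 - 49*y^2 - 18*y - 15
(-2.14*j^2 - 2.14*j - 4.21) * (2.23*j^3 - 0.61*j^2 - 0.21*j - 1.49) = -4.7722*j^5 - 3.4668*j^4 - 7.6335*j^3 + 6.2061*j^2 + 4.0727*j + 6.2729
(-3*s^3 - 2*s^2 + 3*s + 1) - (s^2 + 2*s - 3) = -3*s^3 - 3*s^2 + s + 4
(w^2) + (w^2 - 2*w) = 2*w^2 - 2*w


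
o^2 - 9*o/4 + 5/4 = (o - 5/4)*(o - 1)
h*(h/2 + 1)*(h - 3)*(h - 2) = h^4/2 - 3*h^3/2 - 2*h^2 + 6*h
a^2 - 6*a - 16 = (a - 8)*(a + 2)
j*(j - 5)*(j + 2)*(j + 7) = j^4 + 4*j^3 - 31*j^2 - 70*j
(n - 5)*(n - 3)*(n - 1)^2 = n^4 - 10*n^3 + 32*n^2 - 38*n + 15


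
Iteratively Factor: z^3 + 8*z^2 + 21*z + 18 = (z + 2)*(z^2 + 6*z + 9) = (z + 2)*(z + 3)*(z + 3)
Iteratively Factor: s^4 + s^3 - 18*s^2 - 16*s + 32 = (s - 1)*(s^3 + 2*s^2 - 16*s - 32) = (s - 1)*(s + 2)*(s^2 - 16) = (s - 4)*(s - 1)*(s + 2)*(s + 4)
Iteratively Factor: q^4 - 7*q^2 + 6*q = (q - 1)*(q^3 + q^2 - 6*q) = q*(q - 1)*(q^2 + q - 6) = q*(q - 2)*(q - 1)*(q + 3)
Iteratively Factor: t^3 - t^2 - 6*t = (t - 3)*(t^2 + 2*t) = (t - 3)*(t + 2)*(t)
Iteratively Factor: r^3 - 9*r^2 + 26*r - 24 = (r - 3)*(r^2 - 6*r + 8) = (r - 4)*(r - 3)*(r - 2)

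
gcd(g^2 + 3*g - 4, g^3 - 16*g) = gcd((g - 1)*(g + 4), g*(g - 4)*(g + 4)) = g + 4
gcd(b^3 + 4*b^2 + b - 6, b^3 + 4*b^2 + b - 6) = b^3 + 4*b^2 + b - 6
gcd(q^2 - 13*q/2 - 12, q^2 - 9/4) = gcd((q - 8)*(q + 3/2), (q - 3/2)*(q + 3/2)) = q + 3/2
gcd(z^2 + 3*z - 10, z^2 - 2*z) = z - 2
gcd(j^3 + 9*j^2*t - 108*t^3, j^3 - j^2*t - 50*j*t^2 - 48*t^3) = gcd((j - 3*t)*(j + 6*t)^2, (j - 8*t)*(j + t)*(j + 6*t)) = j + 6*t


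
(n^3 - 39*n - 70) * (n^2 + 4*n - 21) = n^5 + 4*n^4 - 60*n^3 - 226*n^2 + 539*n + 1470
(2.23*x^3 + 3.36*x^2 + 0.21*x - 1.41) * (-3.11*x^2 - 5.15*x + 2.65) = -6.9353*x^5 - 21.9341*x^4 - 12.0476*x^3 + 12.2076*x^2 + 7.818*x - 3.7365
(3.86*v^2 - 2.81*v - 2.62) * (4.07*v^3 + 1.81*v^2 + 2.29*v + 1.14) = 15.7102*v^5 - 4.4501*v^4 - 6.9101*v^3 - 6.7767*v^2 - 9.2032*v - 2.9868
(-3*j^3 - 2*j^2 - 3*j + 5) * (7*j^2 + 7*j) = -21*j^5 - 35*j^4 - 35*j^3 + 14*j^2 + 35*j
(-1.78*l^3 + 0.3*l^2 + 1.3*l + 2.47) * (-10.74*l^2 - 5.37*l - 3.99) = 19.1172*l^5 + 6.3366*l^4 - 8.4708*l^3 - 34.7058*l^2 - 18.4509*l - 9.8553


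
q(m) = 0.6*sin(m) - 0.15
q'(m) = 0.6*cos(m)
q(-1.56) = -0.75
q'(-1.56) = 0.01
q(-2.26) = -0.61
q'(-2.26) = -0.38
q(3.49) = -0.35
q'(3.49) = -0.56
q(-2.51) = -0.50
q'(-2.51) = -0.48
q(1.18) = 0.40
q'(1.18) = 0.23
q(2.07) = 0.38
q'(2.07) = -0.29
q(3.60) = -0.42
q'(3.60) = -0.54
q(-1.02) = -0.66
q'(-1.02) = 0.31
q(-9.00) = -0.40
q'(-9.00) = -0.55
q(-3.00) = -0.23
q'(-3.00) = -0.59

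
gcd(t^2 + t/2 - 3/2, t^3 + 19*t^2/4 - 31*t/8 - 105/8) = t + 3/2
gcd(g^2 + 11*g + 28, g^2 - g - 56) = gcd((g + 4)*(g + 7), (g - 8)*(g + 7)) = g + 7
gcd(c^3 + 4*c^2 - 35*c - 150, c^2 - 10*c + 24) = c - 6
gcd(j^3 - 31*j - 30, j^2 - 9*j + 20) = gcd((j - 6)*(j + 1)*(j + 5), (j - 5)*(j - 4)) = 1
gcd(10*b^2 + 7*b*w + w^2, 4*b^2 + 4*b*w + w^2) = 2*b + w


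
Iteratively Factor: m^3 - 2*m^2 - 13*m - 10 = (m - 5)*(m^2 + 3*m + 2) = (m - 5)*(m + 2)*(m + 1)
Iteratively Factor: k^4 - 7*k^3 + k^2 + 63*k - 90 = (k - 2)*(k^3 - 5*k^2 - 9*k + 45) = (k - 3)*(k - 2)*(k^2 - 2*k - 15) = (k - 5)*(k - 3)*(k - 2)*(k + 3)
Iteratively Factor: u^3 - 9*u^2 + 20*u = (u - 4)*(u^2 - 5*u) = (u - 5)*(u - 4)*(u)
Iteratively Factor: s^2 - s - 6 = (s + 2)*(s - 3)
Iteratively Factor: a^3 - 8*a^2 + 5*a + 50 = (a - 5)*(a^2 - 3*a - 10) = (a - 5)*(a + 2)*(a - 5)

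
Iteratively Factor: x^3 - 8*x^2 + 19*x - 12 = (x - 1)*(x^2 - 7*x + 12) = (x - 3)*(x - 1)*(x - 4)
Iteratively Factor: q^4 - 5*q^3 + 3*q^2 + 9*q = (q - 3)*(q^3 - 2*q^2 - 3*q) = q*(q - 3)*(q^2 - 2*q - 3) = q*(q - 3)^2*(q + 1)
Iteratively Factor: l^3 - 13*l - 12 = (l + 1)*(l^2 - l - 12) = (l - 4)*(l + 1)*(l + 3)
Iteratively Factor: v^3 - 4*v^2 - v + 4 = (v + 1)*(v^2 - 5*v + 4) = (v - 1)*(v + 1)*(v - 4)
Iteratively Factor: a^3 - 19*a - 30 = (a + 2)*(a^2 - 2*a - 15) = (a - 5)*(a + 2)*(a + 3)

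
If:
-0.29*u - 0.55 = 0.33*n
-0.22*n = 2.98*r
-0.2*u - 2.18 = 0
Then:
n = 7.91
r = -0.58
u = -10.90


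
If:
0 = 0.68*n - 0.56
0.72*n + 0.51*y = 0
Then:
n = 0.82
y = -1.16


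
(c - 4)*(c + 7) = c^2 + 3*c - 28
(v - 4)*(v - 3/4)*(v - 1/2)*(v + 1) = v^4 - 17*v^3/4 + v^2/8 + 31*v/8 - 3/2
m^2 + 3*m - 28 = (m - 4)*(m + 7)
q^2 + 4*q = q*(q + 4)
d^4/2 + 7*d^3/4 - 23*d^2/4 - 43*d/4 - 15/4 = (d/2 + 1/2)*(d - 3)*(d + 1/2)*(d + 5)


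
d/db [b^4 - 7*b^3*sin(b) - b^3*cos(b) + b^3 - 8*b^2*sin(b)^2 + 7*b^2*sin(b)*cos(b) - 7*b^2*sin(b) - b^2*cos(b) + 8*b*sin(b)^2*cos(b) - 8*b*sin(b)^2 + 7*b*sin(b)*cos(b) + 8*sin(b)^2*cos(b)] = b^3*sin(b) - 7*b^3*cos(b) + 4*b^3 - 20*b^2*sin(b) - 8*b^2*sin(2*b) - 10*b^2*cos(b) + 7*b^2*cos(2*b) + 3*b^2 - 18*b*sin(b) - b*sin(2*b) + 6*b*sin(3*b) + 15*b*cos(2*b) - 2*sqrt(2)*b*cos(b + pi/4) - 8*b - 2*sin(b) + 7*sin(2*b)/2 + 6*sin(3*b) + 2*cos(b) + 4*cos(2*b) - 2*cos(3*b) - 4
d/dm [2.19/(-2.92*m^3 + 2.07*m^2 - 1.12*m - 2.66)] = (19.1844*m^2 - 9.0666*m + 2.4528)/(2.92*m^3 - 2.07*m^2 + 1.12*m + 2.66)^2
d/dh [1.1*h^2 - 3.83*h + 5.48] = 2.2*h - 3.83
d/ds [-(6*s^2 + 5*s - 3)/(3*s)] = -2 - 1/s^2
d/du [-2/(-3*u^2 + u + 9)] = 2*(1 - 6*u)/(-3*u^2 + u + 9)^2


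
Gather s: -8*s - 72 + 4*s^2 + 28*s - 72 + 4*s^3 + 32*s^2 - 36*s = 4*s^3 + 36*s^2 - 16*s - 144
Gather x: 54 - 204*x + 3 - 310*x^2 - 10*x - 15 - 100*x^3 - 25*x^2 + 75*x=-100*x^3 - 335*x^2 - 139*x + 42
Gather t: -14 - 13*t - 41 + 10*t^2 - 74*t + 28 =10*t^2 - 87*t - 27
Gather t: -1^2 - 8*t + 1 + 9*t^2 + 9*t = 9*t^2 + t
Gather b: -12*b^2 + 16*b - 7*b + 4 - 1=-12*b^2 + 9*b + 3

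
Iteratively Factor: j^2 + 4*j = (j)*(j + 4)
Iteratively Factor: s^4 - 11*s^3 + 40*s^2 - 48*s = (s)*(s^3 - 11*s^2 + 40*s - 48) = s*(s - 3)*(s^2 - 8*s + 16) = s*(s - 4)*(s - 3)*(s - 4)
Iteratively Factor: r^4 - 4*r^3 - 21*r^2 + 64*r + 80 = (r + 1)*(r^3 - 5*r^2 - 16*r + 80) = (r - 5)*(r + 1)*(r^2 - 16) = (r - 5)*(r + 1)*(r + 4)*(r - 4)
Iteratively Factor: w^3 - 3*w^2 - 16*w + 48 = (w - 3)*(w^2 - 16) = (w - 3)*(w + 4)*(w - 4)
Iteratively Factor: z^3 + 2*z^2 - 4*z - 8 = (z + 2)*(z^2 - 4) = (z - 2)*(z + 2)*(z + 2)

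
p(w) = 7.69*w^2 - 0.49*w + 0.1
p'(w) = 15.38*w - 0.49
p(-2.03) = 32.78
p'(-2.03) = -31.71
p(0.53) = 2.00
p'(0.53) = 7.66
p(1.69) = 21.24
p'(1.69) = 25.50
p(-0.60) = 3.16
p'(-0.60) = -9.72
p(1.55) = 17.82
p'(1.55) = 23.35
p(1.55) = 17.82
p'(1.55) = 23.35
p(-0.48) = 2.11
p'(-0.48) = -7.87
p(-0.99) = 8.12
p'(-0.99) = -15.72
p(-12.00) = 1113.34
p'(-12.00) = -185.05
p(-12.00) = 1113.34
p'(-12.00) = -185.05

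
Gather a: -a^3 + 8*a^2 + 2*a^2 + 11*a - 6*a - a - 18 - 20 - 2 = -a^3 + 10*a^2 + 4*a - 40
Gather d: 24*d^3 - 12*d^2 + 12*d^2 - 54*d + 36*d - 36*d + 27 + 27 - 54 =24*d^3 - 54*d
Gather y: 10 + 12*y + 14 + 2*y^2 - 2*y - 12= 2*y^2 + 10*y + 12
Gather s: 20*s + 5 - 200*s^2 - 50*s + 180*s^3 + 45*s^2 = 180*s^3 - 155*s^2 - 30*s + 5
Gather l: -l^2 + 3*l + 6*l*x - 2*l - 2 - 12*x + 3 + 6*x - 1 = -l^2 + l*(6*x + 1) - 6*x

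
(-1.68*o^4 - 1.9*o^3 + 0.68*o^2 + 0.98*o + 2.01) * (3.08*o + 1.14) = -5.1744*o^5 - 7.7672*o^4 - 0.0715999999999997*o^3 + 3.7936*o^2 + 7.308*o + 2.2914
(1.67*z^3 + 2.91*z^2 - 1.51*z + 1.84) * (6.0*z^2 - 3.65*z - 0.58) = 10.02*z^5 + 11.3645*z^4 - 20.6501*z^3 + 14.8637*z^2 - 5.8402*z - 1.0672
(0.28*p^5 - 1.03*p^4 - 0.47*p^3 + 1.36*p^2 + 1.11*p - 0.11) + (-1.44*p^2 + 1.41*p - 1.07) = 0.28*p^5 - 1.03*p^4 - 0.47*p^3 - 0.0799999999999998*p^2 + 2.52*p - 1.18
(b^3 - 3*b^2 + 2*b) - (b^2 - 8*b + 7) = b^3 - 4*b^2 + 10*b - 7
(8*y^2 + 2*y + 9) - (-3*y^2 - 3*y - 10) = 11*y^2 + 5*y + 19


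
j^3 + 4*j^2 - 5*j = j*(j - 1)*(j + 5)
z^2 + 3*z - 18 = (z - 3)*(z + 6)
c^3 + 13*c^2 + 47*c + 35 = (c + 1)*(c + 5)*(c + 7)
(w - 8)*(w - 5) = w^2 - 13*w + 40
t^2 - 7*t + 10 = (t - 5)*(t - 2)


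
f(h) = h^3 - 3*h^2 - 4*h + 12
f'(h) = 3*h^2 - 6*h - 4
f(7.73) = 263.71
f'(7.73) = 128.88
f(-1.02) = 11.90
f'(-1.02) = 5.24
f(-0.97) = 12.14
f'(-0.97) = 4.64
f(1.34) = 3.66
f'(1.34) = -6.65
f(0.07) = 11.71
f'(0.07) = -4.41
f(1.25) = 4.27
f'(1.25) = -6.81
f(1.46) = 2.88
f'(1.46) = -6.37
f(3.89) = 9.91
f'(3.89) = 18.06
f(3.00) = 0.00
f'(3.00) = 5.00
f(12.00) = 1260.00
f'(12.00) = 356.00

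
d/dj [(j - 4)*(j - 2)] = 2*j - 6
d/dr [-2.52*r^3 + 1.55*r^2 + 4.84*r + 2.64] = -7.56*r^2 + 3.1*r + 4.84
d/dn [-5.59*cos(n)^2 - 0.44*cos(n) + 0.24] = (11.18*cos(n) + 0.44)*sin(n)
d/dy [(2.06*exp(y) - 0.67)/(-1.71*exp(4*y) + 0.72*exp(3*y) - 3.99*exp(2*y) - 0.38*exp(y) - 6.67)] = (10.5678*exp(4*y) - 7.5492*exp(3*y) + 9.6666*exp(2*y) - 5.3466*exp(y) - 13.9948)*exp(y)/(2.9241*exp(8*y) - 2.4624*exp(7*y) + 14.1642*exp(6*y) - 4.446*exp(5*y) + 38.1843*exp(4*y) - 6.5724*exp(3*y) + 53.371*exp(2*y) + 5.0692*exp(y) + 44.4889)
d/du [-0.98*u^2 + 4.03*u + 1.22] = 4.03 - 1.96*u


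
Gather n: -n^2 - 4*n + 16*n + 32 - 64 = -n^2 + 12*n - 32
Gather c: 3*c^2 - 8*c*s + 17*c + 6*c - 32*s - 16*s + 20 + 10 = 3*c^2 + c*(23 - 8*s) - 48*s + 30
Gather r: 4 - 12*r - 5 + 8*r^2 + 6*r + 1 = 8*r^2 - 6*r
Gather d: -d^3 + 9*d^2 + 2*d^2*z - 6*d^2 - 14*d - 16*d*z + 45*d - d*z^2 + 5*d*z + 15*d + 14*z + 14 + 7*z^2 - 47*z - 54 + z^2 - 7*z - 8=-d^3 + d^2*(2*z + 3) + d*(-z^2 - 11*z + 46) + 8*z^2 - 40*z - 48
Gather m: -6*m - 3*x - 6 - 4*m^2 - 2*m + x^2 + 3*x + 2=-4*m^2 - 8*m + x^2 - 4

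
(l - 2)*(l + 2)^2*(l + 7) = l^4 + 9*l^3 + 10*l^2 - 36*l - 56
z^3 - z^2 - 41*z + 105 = (z - 5)*(z - 3)*(z + 7)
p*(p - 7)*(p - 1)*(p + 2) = p^4 - 6*p^3 - 9*p^2 + 14*p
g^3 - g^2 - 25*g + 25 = (g - 5)*(g - 1)*(g + 5)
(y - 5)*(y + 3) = y^2 - 2*y - 15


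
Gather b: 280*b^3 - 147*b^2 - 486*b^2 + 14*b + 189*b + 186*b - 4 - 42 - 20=280*b^3 - 633*b^2 + 389*b - 66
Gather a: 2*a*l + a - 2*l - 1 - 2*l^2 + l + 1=a*(2*l + 1) - 2*l^2 - l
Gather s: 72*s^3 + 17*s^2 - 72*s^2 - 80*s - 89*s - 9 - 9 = 72*s^3 - 55*s^2 - 169*s - 18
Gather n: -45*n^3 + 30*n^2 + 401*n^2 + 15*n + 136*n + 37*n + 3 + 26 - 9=-45*n^3 + 431*n^2 + 188*n + 20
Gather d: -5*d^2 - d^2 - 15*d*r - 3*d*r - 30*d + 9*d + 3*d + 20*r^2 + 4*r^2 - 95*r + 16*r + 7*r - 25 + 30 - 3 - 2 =-6*d^2 + d*(-18*r - 18) + 24*r^2 - 72*r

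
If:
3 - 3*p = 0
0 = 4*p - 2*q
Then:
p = 1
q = 2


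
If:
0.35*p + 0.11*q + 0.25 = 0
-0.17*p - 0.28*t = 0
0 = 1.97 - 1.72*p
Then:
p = 1.15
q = -5.92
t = -0.70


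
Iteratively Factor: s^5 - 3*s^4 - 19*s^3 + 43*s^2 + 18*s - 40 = (s - 1)*(s^4 - 2*s^3 - 21*s^2 + 22*s + 40) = (s - 1)*(s + 4)*(s^3 - 6*s^2 + 3*s + 10) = (s - 1)*(s + 1)*(s + 4)*(s^2 - 7*s + 10) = (s - 2)*(s - 1)*(s + 1)*(s + 4)*(s - 5)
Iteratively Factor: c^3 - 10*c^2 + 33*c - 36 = (c - 4)*(c^2 - 6*c + 9) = (c - 4)*(c - 3)*(c - 3)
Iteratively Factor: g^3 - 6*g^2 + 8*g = (g - 2)*(g^2 - 4*g) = (g - 4)*(g - 2)*(g)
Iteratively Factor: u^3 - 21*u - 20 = (u + 4)*(u^2 - 4*u - 5) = (u + 1)*(u + 4)*(u - 5)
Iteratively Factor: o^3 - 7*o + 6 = (o - 1)*(o^2 + o - 6) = (o - 2)*(o - 1)*(o + 3)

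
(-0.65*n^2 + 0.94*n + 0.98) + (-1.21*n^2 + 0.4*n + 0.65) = -1.86*n^2 + 1.34*n + 1.63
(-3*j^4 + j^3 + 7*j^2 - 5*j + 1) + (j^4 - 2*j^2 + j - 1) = -2*j^4 + j^3 + 5*j^2 - 4*j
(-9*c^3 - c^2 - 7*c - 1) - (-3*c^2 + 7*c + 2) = -9*c^3 + 2*c^2 - 14*c - 3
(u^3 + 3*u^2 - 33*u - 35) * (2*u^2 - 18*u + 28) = 2*u^5 - 12*u^4 - 92*u^3 + 608*u^2 - 294*u - 980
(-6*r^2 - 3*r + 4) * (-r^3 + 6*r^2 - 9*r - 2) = 6*r^5 - 33*r^4 + 32*r^3 + 63*r^2 - 30*r - 8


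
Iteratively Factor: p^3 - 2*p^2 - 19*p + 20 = (p - 1)*(p^2 - p - 20) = (p - 1)*(p + 4)*(p - 5)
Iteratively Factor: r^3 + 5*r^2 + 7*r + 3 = (r + 3)*(r^2 + 2*r + 1) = (r + 1)*(r + 3)*(r + 1)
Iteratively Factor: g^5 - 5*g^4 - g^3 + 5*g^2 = (g - 5)*(g^4 - g^2) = (g - 5)*(g + 1)*(g^3 - g^2) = g*(g - 5)*(g + 1)*(g^2 - g) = g^2*(g - 5)*(g + 1)*(g - 1)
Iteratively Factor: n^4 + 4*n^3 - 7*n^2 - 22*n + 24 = (n - 1)*(n^3 + 5*n^2 - 2*n - 24) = (n - 2)*(n - 1)*(n^2 + 7*n + 12) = (n - 2)*(n - 1)*(n + 3)*(n + 4)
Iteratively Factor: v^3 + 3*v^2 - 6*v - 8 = (v + 1)*(v^2 + 2*v - 8) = (v + 1)*(v + 4)*(v - 2)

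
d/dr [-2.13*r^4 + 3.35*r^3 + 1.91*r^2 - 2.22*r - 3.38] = -8.52*r^3 + 10.05*r^2 + 3.82*r - 2.22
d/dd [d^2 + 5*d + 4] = 2*d + 5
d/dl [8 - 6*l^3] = -18*l^2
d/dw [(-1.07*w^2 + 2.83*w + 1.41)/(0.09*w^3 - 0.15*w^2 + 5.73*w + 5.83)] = (0.0963000000000001*w^4 - 0.5094*w^3 - 6.0873*w^2 - 12.0532*w + 8.4196)/(0.0081*w^6 - 0.027*w^5 + 1.0539*w^4 - 0.6696*w^3 + 31.0839*w^2 + 66.8118*w + 33.9889)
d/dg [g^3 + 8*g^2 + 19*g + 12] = 3*g^2 + 16*g + 19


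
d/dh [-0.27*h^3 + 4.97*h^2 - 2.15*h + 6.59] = -0.81*h^2 + 9.94*h - 2.15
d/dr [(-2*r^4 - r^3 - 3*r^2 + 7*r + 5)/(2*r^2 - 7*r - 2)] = (-8*r^5 + 40*r^4 + 30*r^3 + 13*r^2 - 8*r + 21)/(4*r^4 - 28*r^3 + 41*r^2 + 28*r + 4)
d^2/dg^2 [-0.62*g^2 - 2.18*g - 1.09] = -1.24000000000000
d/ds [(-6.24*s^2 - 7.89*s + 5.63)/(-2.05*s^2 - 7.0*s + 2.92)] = (27.5055*s^2 - 13.3586*s + 16.3712)/(4.2025*s^4 + 28.7*s^3 + 37.028*s^2 - 40.88*s + 8.5264)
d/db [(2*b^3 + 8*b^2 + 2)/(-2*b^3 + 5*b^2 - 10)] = 2*b*(13*b^3 - 24*b - 90)/(4*b^6 - 20*b^5 + 25*b^4 + 40*b^3 - 100*b^2 + 100)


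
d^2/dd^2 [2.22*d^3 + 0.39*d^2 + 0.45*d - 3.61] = 13.32*d + 0.78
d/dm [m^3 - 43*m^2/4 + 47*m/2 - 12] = 3*m^2 - 43*m/2 + 47/2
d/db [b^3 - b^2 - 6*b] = 3*b^2 - 2*b - 6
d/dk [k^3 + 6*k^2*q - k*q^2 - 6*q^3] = 3*k^2 + 12*k*q - q^2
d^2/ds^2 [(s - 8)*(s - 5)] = 2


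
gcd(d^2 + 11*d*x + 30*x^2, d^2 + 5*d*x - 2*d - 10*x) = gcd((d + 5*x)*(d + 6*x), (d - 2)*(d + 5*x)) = d + 5*x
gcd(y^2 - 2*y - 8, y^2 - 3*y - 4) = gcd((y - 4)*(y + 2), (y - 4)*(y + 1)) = y - 4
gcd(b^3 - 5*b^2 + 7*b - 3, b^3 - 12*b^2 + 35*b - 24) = b^2 - 4*b + 3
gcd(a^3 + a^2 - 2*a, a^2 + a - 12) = 1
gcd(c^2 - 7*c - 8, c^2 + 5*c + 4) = c + 1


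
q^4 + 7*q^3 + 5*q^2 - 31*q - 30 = (q - 2)*(q + 1)*(q + 3)*(q + 5)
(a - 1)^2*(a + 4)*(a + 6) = a^4 + 8*a^3 + 5*a^2 - 38*a + 24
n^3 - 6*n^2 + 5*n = n*(n - 5)*(n - 1)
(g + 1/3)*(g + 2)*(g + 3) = g^3 + 16*g^2/3 + 23*g/3 + 2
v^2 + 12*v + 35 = (v + 5)*(v + 7)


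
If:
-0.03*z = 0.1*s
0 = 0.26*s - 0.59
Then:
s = 2.27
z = -7.56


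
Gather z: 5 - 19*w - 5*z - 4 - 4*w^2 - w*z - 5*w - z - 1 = -4*w^2 - 24*w + z*(-w - 6)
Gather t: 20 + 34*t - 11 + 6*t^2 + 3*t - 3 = 6*t^2 + 37*t + 6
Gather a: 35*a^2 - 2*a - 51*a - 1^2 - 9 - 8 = 35*a^2 - 53*a - 18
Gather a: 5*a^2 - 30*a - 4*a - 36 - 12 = 5*a^2 - 34*a - 48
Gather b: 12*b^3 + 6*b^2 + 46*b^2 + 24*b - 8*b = 12*b^3 + 52*b^2 + 16*b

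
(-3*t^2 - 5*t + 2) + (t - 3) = -3*t^2 - 4*t - 1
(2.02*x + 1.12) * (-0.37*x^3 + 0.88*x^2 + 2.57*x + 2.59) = -0.7474*x^4 + 1.3632*x^3 + 6.177*x^2 + 8.1102*x + 2.9008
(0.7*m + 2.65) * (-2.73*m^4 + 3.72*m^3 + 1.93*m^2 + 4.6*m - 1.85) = -1.911*m^5 - 4.6305*m^4 + 11.209*m^3 + 8.3345*m^2 + 10.895*m - 4.9025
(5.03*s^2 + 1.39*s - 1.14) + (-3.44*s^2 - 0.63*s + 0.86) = 1.59*s^2 + 0.76*s - 0.28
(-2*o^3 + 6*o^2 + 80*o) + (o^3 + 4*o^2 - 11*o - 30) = -o^3 + 10*o^2 + 69*o - 30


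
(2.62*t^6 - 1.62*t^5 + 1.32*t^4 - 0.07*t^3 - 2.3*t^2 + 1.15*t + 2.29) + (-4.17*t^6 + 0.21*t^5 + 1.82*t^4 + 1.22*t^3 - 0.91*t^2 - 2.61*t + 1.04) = -1.55*t^6 - 1.41*t^5 + 3.14*t^4 + 1.15*t^3 - 3.21*t^2 - 1.46*t + 3.33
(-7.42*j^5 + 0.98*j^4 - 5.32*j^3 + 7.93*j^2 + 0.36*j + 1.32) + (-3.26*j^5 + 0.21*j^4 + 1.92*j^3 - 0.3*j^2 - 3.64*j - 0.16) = -10.68*j^5 + 1.19*j^4 - 3.4*j^3 + 7.63*j^2 - 3.28*j + 1.16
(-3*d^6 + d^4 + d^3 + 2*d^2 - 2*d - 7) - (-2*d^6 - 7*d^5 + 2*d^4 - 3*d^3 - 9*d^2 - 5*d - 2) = -d^6 + 7*d^5 - d^4 + 4*d^3 + 11*d^2 + 3*d - 5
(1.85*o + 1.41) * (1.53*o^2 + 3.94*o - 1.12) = 2.8305*o^3 + 9.4463*o^2 + 3.4834*o - 1.5792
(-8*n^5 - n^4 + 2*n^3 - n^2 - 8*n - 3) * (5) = -40*n^5 - 5*n^4 + 10*n^3 - 5*n^2 - 40*n - 15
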